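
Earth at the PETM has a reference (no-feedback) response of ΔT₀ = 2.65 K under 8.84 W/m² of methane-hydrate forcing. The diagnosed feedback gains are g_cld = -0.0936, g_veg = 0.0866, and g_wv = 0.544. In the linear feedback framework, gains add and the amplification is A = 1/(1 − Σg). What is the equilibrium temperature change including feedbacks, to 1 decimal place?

Total gain g = -0.0936 + 0.0866 + 0.544 = 0.537.
Amplification A = 1/(1 − 0.537) = 2.16.
ΔT = 2.65 × 2.16 = 5.7 K.

5.7 K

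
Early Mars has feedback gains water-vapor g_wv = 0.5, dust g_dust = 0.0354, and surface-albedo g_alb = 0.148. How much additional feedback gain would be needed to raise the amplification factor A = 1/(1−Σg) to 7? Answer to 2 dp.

0.17

Current total gain = 0.6834.
Target gain for A = 7: g* = 1 − 1/7 = 0.8571.
Additional gain needed = 0.8571 − 0.6834 = 0.17.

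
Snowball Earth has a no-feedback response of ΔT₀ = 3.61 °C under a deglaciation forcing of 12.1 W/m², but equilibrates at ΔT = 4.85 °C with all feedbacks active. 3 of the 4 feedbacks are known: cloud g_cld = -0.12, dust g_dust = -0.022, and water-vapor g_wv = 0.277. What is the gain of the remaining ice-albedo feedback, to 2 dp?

Amplification A = ΔT/ΔT₀ = 4.85/3.61 = 1.343.
Total gain g = 1 − 1/A = 1 − 1/1.343 = 0.2554.
Known gains sum to -0.12 − 0.022 + 0.277 = 0.135.
g_ice = 0.2554 − 0.135 = 0.12.

0.12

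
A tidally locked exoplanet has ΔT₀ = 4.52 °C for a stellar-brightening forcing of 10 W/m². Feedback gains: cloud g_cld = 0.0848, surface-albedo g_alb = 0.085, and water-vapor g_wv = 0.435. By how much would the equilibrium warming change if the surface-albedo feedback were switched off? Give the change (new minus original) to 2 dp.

-2.02 °C

Original: g = 0.6048, ΔT = 4.52/(1−0.6048) = 11.4372 °C.
Without surface-albedo: g' = 0.5198, ΔT' = 4.52/(1−0.5198) = 9.4127 °C.
Change = 9.4127 − 11.4372 = -2.02 °C.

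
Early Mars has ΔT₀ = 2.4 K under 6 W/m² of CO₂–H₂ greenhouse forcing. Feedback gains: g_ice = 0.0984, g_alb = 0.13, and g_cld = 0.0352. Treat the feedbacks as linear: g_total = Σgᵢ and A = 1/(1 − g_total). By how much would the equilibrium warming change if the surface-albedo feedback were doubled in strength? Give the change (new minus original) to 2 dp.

Original: g = 0.2636, ΔT = 2.4/(1−0.2636) = 3.2591 K.
With doubled surface-albedo: g' = 0.3936, ΔT' = 2.4/(1−0.3936) = 3.9578 K.
Change = 3.9578 − 3.2591 = 0.70 K.

0.70 K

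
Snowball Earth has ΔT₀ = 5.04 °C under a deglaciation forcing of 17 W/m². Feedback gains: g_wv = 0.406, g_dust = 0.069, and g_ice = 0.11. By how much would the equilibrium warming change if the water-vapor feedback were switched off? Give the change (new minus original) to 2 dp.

Original: g = 0.585, ΔT = 5.04/(1−0.585) = 12.1446 °C.
Without water-vapor: g' = 0.179, ΔT' = 5.04/(1−0.179) = 6.1389 °C.
Change = 6.1389 − 12.1446 = -6.01 °C.

-6.01 °C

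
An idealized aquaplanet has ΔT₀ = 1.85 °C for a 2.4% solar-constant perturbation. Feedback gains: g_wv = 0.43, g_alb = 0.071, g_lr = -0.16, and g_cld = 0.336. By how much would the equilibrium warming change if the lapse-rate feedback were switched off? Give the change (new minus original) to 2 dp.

Original: g = 0.677, ΔT = 1.85/(1−0.677) = 5.7276 °C.
Without lapse-rate: g' = 0.837, ΔT' = 1.85/(1−0.837) = 11.3497 °C.
Change = 11.3497 − 5.7276 = 5.62 °C.

5.62 °C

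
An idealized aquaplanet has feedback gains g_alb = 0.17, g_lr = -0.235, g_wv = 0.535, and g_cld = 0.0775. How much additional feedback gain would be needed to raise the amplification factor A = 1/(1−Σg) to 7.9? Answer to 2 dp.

0.33

Current total gain = 0.5475.
Target gain for A = 7.9: g* = 1 − 1/7.9 = 0.8734.
Additional gain needed = 0.8734 − 0.5475 = 0.33.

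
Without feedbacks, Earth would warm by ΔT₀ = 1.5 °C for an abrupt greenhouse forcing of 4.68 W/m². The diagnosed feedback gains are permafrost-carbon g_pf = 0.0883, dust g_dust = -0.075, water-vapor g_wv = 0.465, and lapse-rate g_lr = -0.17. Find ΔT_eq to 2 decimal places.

Total gain g = 0.0883 − 0.075 + 0.465 − 0.17 = 0.3083.
Amplification A = 1/(1 − 0.3083) = 1.446.
ΔT = 1.5 × 1.446 = 2.17 °C.

2.17 °C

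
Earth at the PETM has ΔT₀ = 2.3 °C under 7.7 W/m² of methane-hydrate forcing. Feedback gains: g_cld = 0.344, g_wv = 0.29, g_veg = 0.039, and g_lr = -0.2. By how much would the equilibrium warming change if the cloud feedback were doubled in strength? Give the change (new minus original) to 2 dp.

8.20 °C

Original: g = 0.473, ΔT = 2.3/(1−0.473) = 4.3643 °C.
With doubled cloud: g' = 0.817, ΔT' = 2.3/(1−0.817) = 12.5683 °C.
Change = 12.5683 − 4.3643 = 8.20 °C.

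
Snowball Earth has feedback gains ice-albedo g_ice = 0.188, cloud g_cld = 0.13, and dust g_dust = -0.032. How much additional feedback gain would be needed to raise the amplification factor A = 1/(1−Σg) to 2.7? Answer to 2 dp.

0.34

Current total gain = 0.286.
Target gain for A = 2.7: g* = 1 − 1/2.7 = 0.6296.
Additional gain needed = 0.6296 − 0.286 = 0.34.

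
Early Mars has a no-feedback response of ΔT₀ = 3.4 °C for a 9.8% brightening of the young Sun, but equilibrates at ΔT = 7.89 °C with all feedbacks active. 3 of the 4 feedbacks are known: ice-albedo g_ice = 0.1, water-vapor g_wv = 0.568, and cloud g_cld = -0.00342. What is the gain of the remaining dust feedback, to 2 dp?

Amplification A = ΔT/ΔT₀ = 7.89/3.4 = 2.321.
Total gain g = 1 − 1/A = 1 − 1/2.321 = 0.5692.
Known gains sum to 0.1 + 0.568 − 0.00342 = 0.66458.
g_dust = 0.5692 − 0.66458 = -0.10.

-0.10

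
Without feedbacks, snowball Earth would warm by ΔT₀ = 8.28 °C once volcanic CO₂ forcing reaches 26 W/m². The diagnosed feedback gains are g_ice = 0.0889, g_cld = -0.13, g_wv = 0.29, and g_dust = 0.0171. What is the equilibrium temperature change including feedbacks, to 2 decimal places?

11.28 °C

Total gain g = 0.0889 − 0.13 + 0.29 + 0.0171 = 0.266.
Amplification A = 1/(1 − 0.266) = 1.362.
ΔT = 8.28 × 1.362 = 11.28 °C.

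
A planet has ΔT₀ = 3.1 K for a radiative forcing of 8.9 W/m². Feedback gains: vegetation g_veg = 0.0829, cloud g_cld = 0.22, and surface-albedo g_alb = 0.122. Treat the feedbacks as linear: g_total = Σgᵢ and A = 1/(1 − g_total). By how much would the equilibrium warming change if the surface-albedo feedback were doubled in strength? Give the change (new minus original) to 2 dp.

Original: g = 0.4249, ΔT = 3.1/(1−0.4249) = 5.3904 K.
With doubled surface-albedo: g' = 0.5469, ΔT' = 3.1/(1−0.5469) = 6.8418 K.
Change = 6.8418 − 5.3904 = 1.45 K.

1.45 K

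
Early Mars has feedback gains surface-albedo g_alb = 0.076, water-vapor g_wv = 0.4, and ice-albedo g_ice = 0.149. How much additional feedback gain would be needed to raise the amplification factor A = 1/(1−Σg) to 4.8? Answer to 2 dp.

Current total gain = 0.625.
Target gain for A = 4.8: g* = 1 − 1/4.8 = 0.7917.
Additional gain needed = 0.7917 − 0.625 = 0.17.

0.17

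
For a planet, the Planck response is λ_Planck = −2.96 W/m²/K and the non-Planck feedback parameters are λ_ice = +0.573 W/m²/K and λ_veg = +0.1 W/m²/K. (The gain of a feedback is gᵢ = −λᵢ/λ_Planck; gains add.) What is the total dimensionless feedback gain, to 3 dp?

Convert to gains: g_ice = 0.573/2.96 = 0.1936; g_veg = 0.1/2.96 = 0.03378.
Total gain g = 0.22738.

0.227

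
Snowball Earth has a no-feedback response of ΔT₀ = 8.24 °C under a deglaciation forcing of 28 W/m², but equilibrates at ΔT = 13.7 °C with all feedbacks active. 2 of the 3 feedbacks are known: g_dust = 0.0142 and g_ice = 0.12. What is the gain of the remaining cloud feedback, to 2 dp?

Amplification A = ΔT/ΔT₀ = 13.7/8.24 = 1.663.
Total gain g = 1 − 1/A = 1 − 1/1.663 = 0.3987.
Known gains sum to 0.0142 + 0.12 = 0.1342.
g_cld = 0.3987 − 0.1342 = 0.26.

0.26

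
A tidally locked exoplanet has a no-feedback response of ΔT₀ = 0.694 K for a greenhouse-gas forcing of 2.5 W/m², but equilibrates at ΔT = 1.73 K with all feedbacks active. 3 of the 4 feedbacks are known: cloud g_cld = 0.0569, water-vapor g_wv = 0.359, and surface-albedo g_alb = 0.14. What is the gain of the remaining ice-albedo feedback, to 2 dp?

0.04

Amplification A = ΔT/ΔT₀ = 1.73/0.694 = 2.493.
Total gain g = 1 − 1/A = 1 − 1/2.493 = 0.5989.
Known gains sum to 0.0569 + 0.359 + 0.14 = 0.5559.
g_ice = 0.5989 − 0.5559 = 0.04.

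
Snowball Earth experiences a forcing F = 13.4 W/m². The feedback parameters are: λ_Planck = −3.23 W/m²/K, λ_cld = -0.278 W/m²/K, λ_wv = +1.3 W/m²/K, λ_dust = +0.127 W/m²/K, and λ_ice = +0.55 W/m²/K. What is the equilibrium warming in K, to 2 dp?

8.75 K

Net feedback parameter λ = (−3.23) + (-0.278) + (+1.3) + (+0.127) + (+0.55) = -1.531 W/m²/K.
ΔT = −F/λ = −13.4/(-1.531) = 8.75 K.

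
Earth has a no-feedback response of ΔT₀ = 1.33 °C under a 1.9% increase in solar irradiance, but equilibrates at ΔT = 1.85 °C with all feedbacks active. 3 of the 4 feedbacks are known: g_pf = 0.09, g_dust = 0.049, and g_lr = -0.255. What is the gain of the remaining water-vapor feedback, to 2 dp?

Amplification A = ΔT/ΔT₀ = 1.85/1.33 = 1.391.
Total gain g = 1 − 1/A = 1 − 1/1.391 = 0.2811.
Known gains sum to 0.09 + 0.049 − 0.255 = -0.116.
g_wv = 0.2811 + 0.116 = 0.40.

0.40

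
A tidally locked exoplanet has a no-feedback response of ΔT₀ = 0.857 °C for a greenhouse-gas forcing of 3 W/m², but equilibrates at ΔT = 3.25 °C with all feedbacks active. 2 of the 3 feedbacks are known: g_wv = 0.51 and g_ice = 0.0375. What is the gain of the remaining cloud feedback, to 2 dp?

0.19

Amplification A = ΔT/ΔT₀ = 3.25/0.857 = 3.792.
Total gain g = 1 − 1/A = 1 − 1/3.792 = 0.7363.
Known gains sum to 0.51 + 0.0375 = 0.5475.
g_cld = 0.7363 − 0.5475 = 0.19.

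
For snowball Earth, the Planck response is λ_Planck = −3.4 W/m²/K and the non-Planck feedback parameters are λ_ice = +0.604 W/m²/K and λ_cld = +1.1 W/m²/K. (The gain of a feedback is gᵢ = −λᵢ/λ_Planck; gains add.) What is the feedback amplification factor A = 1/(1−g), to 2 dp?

Convert to gains: g_ice = 0.604/3.4 = 0.1776; g_cld = 1.1/3.4 = 0.3235.
Total gain g = 0.5011.
A = 1/(1 − 0.5011) = 2.00.

2.00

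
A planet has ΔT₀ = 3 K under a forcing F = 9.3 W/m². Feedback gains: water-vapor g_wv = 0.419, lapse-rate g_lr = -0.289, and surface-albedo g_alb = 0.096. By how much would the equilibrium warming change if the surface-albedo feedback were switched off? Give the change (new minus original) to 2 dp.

Original: g = 0.226, ΔT = 3/(1−0.226) = 3.8760 K.
Without surface-albedo: g' = 0.13, ΔT' = 3/(1−0.13) = 3.4483 K.
Change = 3.4483 − 3.8760 = -0.43 K.

-0.43 K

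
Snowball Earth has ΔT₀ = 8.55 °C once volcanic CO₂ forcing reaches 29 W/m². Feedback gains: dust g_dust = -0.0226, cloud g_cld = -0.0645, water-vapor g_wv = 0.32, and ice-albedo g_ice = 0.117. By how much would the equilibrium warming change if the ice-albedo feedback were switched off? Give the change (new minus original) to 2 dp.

-2.01 °C

Original: g = 0.3499, ΔT = 8.55/(1−0.3499) = 13.1518 °C.
Without ice-albedo: g' = 0.2329, ΔT' = 8.55/(1−0.2329) = 11.1459 °C.
Change = 11.1459 − 13.1518 = -2.01 °C.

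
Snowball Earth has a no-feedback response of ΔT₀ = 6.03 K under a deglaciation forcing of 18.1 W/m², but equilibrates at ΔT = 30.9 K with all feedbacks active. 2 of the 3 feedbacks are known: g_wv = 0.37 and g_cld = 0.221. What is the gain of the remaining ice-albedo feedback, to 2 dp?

Amplification A = ΔT/ΔT₀ = 30.9/6.03 = 5.124.
Total gain g = 1 − 1/A = 1 − 1/5.124 = 0.8048.
Known gains sum to 0.37 + 0.221 = 0.591.
g_ice = 0.8048 − 0.591 = 0.21.

0.21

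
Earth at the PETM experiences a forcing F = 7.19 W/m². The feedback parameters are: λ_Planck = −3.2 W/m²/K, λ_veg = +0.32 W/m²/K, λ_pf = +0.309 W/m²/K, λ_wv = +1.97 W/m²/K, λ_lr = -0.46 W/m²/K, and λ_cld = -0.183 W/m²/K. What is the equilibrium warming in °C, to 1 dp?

Net feedback parameter λ = (−3.2) + (+0.32) + (+0.309) + (+1.97) + (-0.46) + (-0.183) = -1.244 W/m²/K.
ΔT = −F/λ = −7.19/(-1.244) = 5.8 °C.

5.8 °C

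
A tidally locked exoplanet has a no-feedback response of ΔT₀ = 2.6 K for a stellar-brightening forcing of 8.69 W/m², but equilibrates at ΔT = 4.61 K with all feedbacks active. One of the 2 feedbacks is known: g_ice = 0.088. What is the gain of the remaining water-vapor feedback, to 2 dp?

0.35

Amplification A = ΔT/ΔT₀ = 4.61/2.6 = 1.773.
Total gain g = 1 − 1/A = 1 − 1/1.773 = 0.436.
The known gain is 0.088.
g_wv = 0.436 − 0.088 = 0.35.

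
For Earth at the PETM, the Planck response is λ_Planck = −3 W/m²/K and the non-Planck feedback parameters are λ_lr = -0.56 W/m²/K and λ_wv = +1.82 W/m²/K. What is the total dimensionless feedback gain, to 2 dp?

Convert to gains: g_lr = -0.56/3 = -0.1867; g_wv = 1.82/3 = 0.6067.
Total gain g = 0.42.

0.42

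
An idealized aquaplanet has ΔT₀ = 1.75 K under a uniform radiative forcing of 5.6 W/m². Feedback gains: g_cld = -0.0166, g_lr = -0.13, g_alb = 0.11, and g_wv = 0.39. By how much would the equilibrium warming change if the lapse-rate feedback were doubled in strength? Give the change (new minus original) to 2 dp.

-0.45 K

Original: g = 0.3534, ΔT = 1.75/(1−0.3534) = 2.7065 K.
With doubled lapse-rate: g' = 0.2234, ΔT' = 1.75/(1−0.2234) = 2.2534 K.
Change = 2.2534 − 2.7065 = -0.45 K.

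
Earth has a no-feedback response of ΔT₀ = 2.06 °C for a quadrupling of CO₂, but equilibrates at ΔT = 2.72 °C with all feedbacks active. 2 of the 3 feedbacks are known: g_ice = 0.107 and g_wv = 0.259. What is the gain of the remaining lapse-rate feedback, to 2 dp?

Amplification A = ΔT/ΔT₀ = 2.72/2.06 = 1.32.
Total gain g = 1 − 1/A = 1 − 1/1.32 = 0.2424.
Known gains sum to 0.107 + 0.259 = 0.366.
g_lr = 0.2424 − 0.366 = -0.12.

-0.12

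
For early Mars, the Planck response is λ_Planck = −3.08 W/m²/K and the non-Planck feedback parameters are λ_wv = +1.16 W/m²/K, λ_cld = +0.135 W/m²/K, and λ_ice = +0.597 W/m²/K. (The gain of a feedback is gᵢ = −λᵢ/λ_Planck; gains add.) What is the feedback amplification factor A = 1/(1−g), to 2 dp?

Convert to gains: g_wv = 1.16/3.08 = 0.3766; g_cld = 0.135/3.08 = 0.04383; g_ice = 0.597/3.08 = 0.1938.
Total gain g = 0.61423.
A = 1/(1 − 0.61423) = 2.59.

2.59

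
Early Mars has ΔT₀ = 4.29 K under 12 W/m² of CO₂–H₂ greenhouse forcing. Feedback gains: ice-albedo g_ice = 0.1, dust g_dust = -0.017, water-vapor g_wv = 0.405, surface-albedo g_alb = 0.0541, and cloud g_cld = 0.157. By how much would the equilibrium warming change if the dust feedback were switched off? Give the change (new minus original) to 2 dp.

Original: g = 0.6991, ΔT = 4.29/(1−0.6991) = 14.2572 K.
Without dust: g' = 0.7161, ΔT' = 4.29/(1−0.7161) = 15.1110 K.
Change = 15.1110 − 14.2572 = 0.85 K.

0.85 K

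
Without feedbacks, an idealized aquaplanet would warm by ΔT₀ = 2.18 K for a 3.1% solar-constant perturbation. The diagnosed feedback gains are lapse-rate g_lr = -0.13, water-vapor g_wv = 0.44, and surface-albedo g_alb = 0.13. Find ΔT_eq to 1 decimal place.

3.9 K

Total gain g = -0.13 + 0.44 + 0.13 = 0.44.
Amplification A = 1/(1 − 0.44) = 1.786.
ΔT = 2.18 × 1.786 = 3.9 K.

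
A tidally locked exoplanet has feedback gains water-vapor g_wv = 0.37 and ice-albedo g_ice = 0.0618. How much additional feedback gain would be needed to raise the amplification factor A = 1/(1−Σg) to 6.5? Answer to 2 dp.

0.41

Current total gain = 0.4318.
Target gain for A = 6.5: g* = 1 − 1/6.5 = 0.8462.
Additional gain needed = 0.8462 − 0.4318 = 0.41.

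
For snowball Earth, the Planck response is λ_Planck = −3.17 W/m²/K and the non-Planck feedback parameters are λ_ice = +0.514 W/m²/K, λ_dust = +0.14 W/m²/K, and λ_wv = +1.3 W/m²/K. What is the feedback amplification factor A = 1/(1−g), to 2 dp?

Convert to gains: g_ice = 0.514/3.17 = 0.1621; g_dust = 0.14/3.17 = 0.04416; g_wv = 1.3/3.17 = 0.4101.
Total gain g = 0.61636.
A = 1/(1 − 0.61636) = 2.61.

2.61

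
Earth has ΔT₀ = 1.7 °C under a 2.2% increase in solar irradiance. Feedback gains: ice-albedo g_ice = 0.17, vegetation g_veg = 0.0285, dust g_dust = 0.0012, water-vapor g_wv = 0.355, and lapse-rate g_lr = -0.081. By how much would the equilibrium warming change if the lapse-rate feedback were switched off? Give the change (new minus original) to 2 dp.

0.59 °C

Original: g = 0.4737, ΔT = 1.7/(1−0.4737) = 3.2301 °C.
Without lapse-rate: g' = 0.5547, ΔT' = 1.7/(1−0.5547) = 3.8177 °C.
Change = 3.8177 − 3.2301 = 0.59 °C.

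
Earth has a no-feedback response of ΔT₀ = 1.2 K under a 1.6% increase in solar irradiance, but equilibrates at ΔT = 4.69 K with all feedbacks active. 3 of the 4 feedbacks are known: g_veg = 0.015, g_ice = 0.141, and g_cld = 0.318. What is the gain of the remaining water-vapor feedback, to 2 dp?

Amplification A = ΔT/ΔT₀ = 4.69/1.2 = 3.908.
Total gain g = 1 − 1/A = 1 − 1/3.908 = 0.7441.
Known gains sum to 0.015 + 0.141 + 0.318 = 0.474.
g_wv = 0.7441 − 0.474 = 0.27.

0.27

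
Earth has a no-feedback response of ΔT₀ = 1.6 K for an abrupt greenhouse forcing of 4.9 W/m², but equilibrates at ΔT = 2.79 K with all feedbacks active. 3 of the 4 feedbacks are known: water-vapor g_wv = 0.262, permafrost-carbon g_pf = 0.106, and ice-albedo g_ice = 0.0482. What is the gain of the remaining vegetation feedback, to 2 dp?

0.01

Amplification A = ΔT/ΔT₀ = 2.79/1.6 = 1.744.
Total gain g = 1 − 1/A = 1 − 1/1.744 = 0.4266.
Known gains sum to 0.262 + 0.106 + 0.0482 = 0.4162.
g_veg = 0.4266 − 0.4162 = 0.01.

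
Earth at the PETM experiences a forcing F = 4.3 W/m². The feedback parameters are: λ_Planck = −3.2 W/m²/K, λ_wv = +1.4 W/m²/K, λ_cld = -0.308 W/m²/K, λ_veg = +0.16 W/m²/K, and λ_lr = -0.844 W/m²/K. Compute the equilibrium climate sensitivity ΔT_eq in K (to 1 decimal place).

1.5 K

Net feedback parameter λ = (−3.2) + (+1.4) + (-0.308) + (+0.16) + (-0.844) = -2.792 W/m²/K.
ΔT = −F/λ = −4.3/(-2.792) = 1.5 K.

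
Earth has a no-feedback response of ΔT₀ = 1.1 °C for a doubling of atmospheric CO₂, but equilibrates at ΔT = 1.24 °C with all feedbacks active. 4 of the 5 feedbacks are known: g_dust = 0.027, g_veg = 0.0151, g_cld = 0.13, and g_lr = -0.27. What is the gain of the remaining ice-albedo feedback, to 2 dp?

Amplification A = ΔT/ΔT₀ = 1.24/1.1 = 1.127.
Total gain g = 1 − 1/A = 1 − 1/1.127 = 0.1127.
Known gains sum to 0.027 + 0.0151 + 0.13 − 0.27 = -0.0979.
g_ice = 0.1127 + 0.0979 = 0.21.

0.21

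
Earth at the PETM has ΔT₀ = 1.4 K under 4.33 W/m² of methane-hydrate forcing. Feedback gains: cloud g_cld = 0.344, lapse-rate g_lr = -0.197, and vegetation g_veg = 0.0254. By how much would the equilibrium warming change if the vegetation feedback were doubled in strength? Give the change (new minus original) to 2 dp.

0.05 K

Original: g = 0.1724, ΔT = 1.4/(1−0.1724) = 1.6916 K.
With doubled vegetation: g' = 0.1978, ΔT' = 1.4/(1−0.1978) = 1.7452 K.
Change = 1.7452 − 1.6916 = 0.05 K.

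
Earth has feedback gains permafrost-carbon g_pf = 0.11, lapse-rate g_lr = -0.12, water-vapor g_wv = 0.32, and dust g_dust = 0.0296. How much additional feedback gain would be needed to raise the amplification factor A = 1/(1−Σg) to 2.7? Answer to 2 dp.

0.29

Current total gain = 0.3396.
Target gain for A = 2.7: g* = 1 − 1/2.7 = 0.6296.
Additional gain needed = 0.6296 − 0.3396 = 0.29.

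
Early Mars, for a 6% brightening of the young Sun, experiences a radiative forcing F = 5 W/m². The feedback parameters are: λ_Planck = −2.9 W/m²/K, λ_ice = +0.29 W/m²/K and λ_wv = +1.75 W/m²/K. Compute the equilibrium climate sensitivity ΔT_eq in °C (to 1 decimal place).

5.8 °C

Net feedback parameter λ = (−2.9) + (+0.29) + (+1.75) = -0.86 W/m²/K.
ΔT = −F/λ = −5/(-0.86) = 5.8 °C.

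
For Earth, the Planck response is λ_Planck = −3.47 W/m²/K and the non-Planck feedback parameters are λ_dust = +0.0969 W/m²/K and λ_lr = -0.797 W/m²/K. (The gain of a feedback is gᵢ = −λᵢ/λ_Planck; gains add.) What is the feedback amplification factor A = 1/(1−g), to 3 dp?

Convert to gains: g_dust = 0.0969/3.47 = 0.02793; g_lr = -0.797/3.47 = -0.2297.
Total gain g = -0.20177.
A = 1/(1 + 0.20177) = 0.832.

0.832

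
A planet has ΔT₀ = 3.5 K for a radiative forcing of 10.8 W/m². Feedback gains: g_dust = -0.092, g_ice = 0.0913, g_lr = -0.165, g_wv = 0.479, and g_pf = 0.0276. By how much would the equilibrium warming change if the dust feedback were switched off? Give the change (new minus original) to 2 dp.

0.86 K

Original: g = 0.3409, ΔT = 3.5/(1−0.3409) = 5.3103 K.
Without dust: g' = 0.4329, ΔT' = 3.5/(1−0.4329) = 6.1718 K.
Change = 6.1718 − 5.3103 = 0.86 K.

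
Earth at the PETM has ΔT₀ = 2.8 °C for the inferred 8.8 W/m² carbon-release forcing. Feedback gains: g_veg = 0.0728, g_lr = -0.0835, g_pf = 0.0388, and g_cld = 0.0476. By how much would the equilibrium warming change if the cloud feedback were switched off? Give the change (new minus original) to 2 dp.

Original: g = 0.0757, ΔT = 2.8/(1−0.0757) = 3.0293 °C.
Without cloud: g' = 0.0281, ΔT' = 2.8/(1−0.0281) = 2.8810 °C.
Change = 2.8810 − 3.0293 = -0.15 °C.

-0.15 °C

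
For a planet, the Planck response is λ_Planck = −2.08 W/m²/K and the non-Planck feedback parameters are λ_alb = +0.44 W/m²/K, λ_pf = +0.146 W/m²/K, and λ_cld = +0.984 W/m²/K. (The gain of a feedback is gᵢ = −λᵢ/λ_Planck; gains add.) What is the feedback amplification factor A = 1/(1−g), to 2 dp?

Convert to gains: g_alb = 0.44/2.08 = 0.2115; g_pf = 0.146/2.08 = 0.07019; g_cld = 0.984/2.08 = 0.4731.
Total gain g = 0.75479.
A = 1/(1 − 0.75479) = 4.08.

4.08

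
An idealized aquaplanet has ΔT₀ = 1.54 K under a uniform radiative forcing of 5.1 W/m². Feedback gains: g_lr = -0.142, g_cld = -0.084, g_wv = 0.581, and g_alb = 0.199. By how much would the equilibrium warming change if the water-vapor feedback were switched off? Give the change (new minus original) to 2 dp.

-1.95 K

Original: g = 0.554, ΔT = 1.54/(1−0.554) = 3.4529 K.
Without water-vapor: g' = -0.027, ΔT' = 1.54/(1+0.027) = 1.4995 K.
Change = 1.4995 − 3.4529 = -1.95 K.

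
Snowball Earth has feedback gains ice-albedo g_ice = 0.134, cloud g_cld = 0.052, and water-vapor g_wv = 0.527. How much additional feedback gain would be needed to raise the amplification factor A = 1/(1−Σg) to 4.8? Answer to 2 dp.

Current total gain = 0.713.
Target gain for A = 4.8: g* = 1 − 1/4.8 = 0.7917.
Additional gain needed = 0.7917 − 0.713 = 0.08.

0.08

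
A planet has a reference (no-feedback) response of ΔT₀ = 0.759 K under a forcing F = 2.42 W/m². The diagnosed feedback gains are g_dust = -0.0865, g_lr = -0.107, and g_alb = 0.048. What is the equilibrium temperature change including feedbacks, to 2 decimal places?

0.66 K

Total gain g = -0.0865 − 0.107 + 0.048 = -0.1455.
Amplification A = 1/(1 + 0.1455) = 0.873.
ΔT = 0.759 × 0.873 = 0.66 K.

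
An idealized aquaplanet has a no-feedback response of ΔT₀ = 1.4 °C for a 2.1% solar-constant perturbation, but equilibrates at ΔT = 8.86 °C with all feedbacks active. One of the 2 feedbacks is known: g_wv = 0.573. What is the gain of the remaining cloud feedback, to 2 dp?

0.27

Amplification A = ΔT/ΔT₀ = 8.86/1.4 = 6.329.
Total gain g = 1 − 1/A = 1 − 1/6.329 = 0.842.
The known gain is 0.573.
g_cld = 0.842 − 0.573 = 0.27.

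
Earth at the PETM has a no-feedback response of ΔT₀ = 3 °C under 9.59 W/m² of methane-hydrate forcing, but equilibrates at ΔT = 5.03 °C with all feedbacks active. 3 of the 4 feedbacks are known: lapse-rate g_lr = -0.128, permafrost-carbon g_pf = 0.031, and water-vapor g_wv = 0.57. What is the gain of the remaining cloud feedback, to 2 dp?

Amplification A = ΔT/ΔT₀ = 5.03/3 = 1.677.
Total gain g = 1 − 1/A = 1 − 1/1.677 = 0.4037.
Known gains sum to -0.128 + 0.031 + 0.57 = 0.473.
g_cld = 0.4037 − 0.473 = -0.07.

-0.07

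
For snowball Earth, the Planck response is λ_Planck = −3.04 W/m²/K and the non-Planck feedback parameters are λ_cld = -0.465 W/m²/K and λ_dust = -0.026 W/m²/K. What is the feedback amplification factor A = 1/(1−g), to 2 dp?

Convert to gains: g_cld = -0.465/3.04 = -0.153; g_dust = -0.026/3.04 = -0.008553.
Total gain g = -0.161553.
A = 1/(1 + 0.161553) = 0.86.

0.86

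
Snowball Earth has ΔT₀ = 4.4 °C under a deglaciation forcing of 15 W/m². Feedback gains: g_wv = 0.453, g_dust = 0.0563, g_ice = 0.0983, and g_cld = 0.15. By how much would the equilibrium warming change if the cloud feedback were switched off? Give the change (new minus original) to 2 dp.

-6.94 °C

Original: g = 0.7576, ΔT = 4.4/(1−0.7576) = 18.1518 °C.
Without cloud: g' = 0.6076, ΔT' = 4.4/(1−0.6076) = 11.2130 °C.
Change = 11.2130 − 18.1518 = -6.94 °C.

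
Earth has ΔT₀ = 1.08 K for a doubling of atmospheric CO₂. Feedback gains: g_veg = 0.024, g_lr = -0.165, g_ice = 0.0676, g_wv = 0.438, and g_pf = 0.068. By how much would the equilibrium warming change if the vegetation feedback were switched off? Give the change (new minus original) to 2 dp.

Original: g = 0.4326, ΔT = 1.08/(1−0.4326) = 1.9034 K.
Without vegetation: g' = 0.4086, ΔT' = 1.08/(1−0.4086) = 1.8262 K.
Change = 1.8262 − 1.9034 = -0.08 K.

-0.08 K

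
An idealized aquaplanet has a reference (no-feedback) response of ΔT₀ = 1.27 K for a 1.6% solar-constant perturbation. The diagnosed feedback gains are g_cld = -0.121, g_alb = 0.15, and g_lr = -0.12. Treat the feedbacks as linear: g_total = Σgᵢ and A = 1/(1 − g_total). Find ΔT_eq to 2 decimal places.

Total gain g = -0.121 + 0.15 − 0.12 = -0.091.
Amplification A = 1/(1 + 0.091) = 0.9166.
ΔT = 1.27 × 0.9166 = 1.16 K.

1.16 K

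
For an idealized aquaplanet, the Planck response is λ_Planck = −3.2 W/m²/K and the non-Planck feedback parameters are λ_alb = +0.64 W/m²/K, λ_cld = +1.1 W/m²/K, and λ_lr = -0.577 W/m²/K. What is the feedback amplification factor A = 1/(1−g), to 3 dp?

1.571

Convert to gains: g_alb = 0.64/3.2 = 0.2; g_cld = 1.1/3.2 = 0.3438; g_lr = -0.577/3.2 = -0.1803.
Total gain g = 0.3635.
A = 1/(1 − 0.3635) = 1.571.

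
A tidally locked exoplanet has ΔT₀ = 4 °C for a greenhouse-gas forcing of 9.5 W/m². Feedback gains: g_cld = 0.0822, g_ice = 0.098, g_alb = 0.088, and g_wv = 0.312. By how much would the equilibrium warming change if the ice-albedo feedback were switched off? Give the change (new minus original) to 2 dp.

Original: g = 0.5802, ΔT = 4/(1−0.5802) = 9.5283 °C.
Without ice-albedo: g' = 0.4822, ΔT' = 4/(1−0.4822) = 7.7250 °C.
Change = 7.7250 − 9.5283 = -1.80 °C.

-1.80 °C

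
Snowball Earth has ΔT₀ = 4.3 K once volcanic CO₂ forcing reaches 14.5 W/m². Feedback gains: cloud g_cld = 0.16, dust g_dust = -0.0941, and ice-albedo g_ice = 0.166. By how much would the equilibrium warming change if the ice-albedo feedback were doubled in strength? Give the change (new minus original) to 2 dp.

Original: g = 0.2319, ΔT = 4.3/(1−0.2319) = 5.5982 K.
With doubled ice-albedo: g' = 0.3979, ΔT' = 4.3/(1−0.3979) = 7.1417 K.
Change = 7.1417 − 5.5982 = 1.54 K.

1.54 K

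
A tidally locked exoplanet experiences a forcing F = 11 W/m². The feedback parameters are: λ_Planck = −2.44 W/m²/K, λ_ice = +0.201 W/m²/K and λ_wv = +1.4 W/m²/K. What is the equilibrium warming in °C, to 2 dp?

13.11 °C

Net feedback parameter λ = (−2.44) + (+0.201) + (+1.4) = -0.839 W/m²/K.
ΔT = −F/λ = −11/(-0.839) = 13.11 °C.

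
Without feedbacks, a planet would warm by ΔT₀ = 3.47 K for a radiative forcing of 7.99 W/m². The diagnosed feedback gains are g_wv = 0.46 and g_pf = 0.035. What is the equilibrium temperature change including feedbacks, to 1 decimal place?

6.9 K

Total gain g = 0.46 + 0.035 = 0.495.
Amplification A = 1/(1 − 0.495) = 1.98.
ΔT = 3.47 × 1.98 = 6.9 K.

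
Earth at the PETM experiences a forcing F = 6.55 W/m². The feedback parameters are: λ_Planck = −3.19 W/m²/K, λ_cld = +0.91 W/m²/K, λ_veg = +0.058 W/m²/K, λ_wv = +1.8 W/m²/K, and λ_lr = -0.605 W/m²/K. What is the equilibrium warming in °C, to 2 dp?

Net feedback parameter λ = (−3.19) + (+0.91) + (+0.058) + (+1.8) + (-0.605) = -1.027 W/m²/K.
ΔT = −F/λ = −6.55/(-1.027) = 6.38 °C.

6.38 °C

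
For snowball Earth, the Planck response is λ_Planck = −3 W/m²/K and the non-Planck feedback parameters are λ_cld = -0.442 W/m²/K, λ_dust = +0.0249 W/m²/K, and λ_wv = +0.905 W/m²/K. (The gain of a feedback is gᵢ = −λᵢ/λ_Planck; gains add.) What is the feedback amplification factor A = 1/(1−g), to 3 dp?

Convert to gains: g_cld = -0.442/3 = -0.1473; g_dust = 0.0249/3 = 0.0083; g_wv = 0.905/3 = 0.3017.
Total gain g = 0.1627.
A = 1/(1 − 0.1627) = 1.194.

1.194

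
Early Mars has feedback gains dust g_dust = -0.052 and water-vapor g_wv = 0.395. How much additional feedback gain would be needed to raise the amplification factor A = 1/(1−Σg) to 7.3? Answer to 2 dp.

0.52

Current total gain = 0.343.
Target gain for A = 7.3: g* = 1 − 1/7.3 = 0.863.
Additional gain needed = 0.863 − 0.343 = 0.52.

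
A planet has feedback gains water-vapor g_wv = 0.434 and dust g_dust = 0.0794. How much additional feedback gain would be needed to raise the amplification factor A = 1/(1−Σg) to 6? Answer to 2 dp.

Current total gain = 0.5134.
Target gain for A = 6: g* = 1 − 1/6 = 0.8333.
Additional gain needed = 0.8333 − 0.5134 = 0.32.

0.32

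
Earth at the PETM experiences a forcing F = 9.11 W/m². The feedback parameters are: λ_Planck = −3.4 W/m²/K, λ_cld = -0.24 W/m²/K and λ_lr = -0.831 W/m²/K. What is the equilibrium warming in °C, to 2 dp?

2.04 °C

Net feedback parameter λ = (−3.4) + (-0.24) + (-0.831) = -4.471 W/m²/K.
ΔT = −F/λ = −9.11/(-4.471) = 2.04 °C.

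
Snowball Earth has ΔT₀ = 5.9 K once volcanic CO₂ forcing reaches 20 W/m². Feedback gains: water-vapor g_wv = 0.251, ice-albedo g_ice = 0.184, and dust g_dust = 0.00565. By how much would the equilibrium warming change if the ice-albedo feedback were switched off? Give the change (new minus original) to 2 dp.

-2.61 K

Original: g = 0.44065, ΔT = 5.9/(1−0.44065) = 10.5480 K.
Without ice-albedo: g' = 0.25665, ΔT' = 5.9/(1−0.25665) = 7.9370 K.
Change = 7.9370 − 10.5480 = -2.61 K.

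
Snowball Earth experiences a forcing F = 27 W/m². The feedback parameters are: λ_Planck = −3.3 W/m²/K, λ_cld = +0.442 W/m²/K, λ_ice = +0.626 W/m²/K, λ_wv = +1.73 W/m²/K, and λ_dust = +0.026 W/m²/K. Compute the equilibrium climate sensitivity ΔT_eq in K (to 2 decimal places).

Net feedback parameter λ = (−3.3) + (+0.442) + (+0.626) + (+1.73) + (+0.026) = -0.476 W/m²/K.
ΔT = −F/λ = −27/(-0.476) = 56.72 K.

56.72 K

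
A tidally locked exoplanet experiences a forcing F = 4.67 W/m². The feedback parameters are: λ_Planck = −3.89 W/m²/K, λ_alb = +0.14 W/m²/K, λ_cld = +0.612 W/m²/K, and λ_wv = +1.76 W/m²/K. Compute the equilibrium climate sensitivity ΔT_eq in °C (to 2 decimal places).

3.39 °C

Net feedback parameter λ = (−3.89) + (+0.14) + (+0.612) + (+1.76) = -1.378 W/m²/K.
ΔT = −F/λ = −4.67/(-1.378) = 3.39 °C.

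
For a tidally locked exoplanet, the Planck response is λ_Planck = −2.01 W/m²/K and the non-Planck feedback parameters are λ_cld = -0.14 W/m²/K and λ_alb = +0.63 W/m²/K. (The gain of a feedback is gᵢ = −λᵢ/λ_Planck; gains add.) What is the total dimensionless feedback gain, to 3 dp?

Convert to gains: g_cld = -0.14/2.01 = -0.06965; g_alb = 0.63/2.01 = 0.3134.
Total gain g = 0.24375.

0.244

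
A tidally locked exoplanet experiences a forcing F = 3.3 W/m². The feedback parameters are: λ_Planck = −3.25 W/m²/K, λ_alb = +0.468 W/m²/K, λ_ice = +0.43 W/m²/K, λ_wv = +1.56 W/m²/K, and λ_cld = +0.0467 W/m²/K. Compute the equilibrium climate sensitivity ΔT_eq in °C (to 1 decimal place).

Net feedback parameter λ = (−3.25) + (+0.468) + (+0.43) + (+1.56) + (+0.0467) = -0.7453 W/m²/K.
ΔT = −F/λ = −3.3/(-0.7453) = 4.4 °C.

4.4 °C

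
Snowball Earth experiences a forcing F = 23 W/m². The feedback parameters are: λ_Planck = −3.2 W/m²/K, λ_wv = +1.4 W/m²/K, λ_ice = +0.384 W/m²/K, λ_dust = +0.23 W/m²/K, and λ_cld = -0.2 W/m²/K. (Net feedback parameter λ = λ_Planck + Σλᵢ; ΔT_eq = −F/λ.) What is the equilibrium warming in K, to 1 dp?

Net feedback parameter λ = (−3.2) + (+1.4) + (+0.384) + (+0.23) + (-0.2) = -1.386 W/m²/K.
ΔT = −F/λ = −23/(-1.386) = 16.6 K.

16.6 K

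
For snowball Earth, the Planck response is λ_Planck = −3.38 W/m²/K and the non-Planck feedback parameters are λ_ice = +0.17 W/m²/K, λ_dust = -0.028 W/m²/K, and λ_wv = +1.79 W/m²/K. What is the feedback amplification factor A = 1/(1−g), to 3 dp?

Convert to gains: g_ice = 0.17/3.38 = 0.0503; g_dust = -0.028/3.38 = -0.008284; g_wv = 1.79/3.38 = 0.5296.
Total gain g = 0.571616.
A = 1/(1 − 0.571616) = 2.334.

2.334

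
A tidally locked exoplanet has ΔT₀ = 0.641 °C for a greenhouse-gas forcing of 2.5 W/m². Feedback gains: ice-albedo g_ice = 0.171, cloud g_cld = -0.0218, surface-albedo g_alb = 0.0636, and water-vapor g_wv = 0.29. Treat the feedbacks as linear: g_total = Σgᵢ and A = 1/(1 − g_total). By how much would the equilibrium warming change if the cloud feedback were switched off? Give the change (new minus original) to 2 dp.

Original: g = 0.5028, ΔT = 0.641/(1−0.5028) = 1.2892 °C.
Without cloud: g' = 0.5246, ΔT' = 0.641/(1−0.5246) = 1.3483 °C.
Change = 1.3483 − 1.2892 = 0.06 °C.

0.06 °C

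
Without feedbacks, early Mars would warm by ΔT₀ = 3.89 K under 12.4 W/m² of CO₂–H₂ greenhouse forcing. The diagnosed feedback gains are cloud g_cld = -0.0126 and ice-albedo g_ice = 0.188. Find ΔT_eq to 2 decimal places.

Total gain g = -0.0126 + 0.188 = 0.1754.
Amplification A = 1/(1 − 0.1754) = 1.213.
ΔT = 3.89 × 1.213 = 4.72 K.

4.72 K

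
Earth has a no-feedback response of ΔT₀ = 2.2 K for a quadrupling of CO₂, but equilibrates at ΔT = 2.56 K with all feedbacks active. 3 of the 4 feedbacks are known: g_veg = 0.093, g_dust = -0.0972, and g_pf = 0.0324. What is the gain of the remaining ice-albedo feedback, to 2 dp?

0.11

Amplification A = ΔT/ΔT₀ = 2.56/2.2 = 1.164.
Total gain g = 1 − 1/A = 1 − 1/1.164 = 0.1409.
Known gains sum to 0.093 − 0.0972 + 0.0324 = 0.0282.
g_ice = 0.1409 − 0.0282 = 0.11.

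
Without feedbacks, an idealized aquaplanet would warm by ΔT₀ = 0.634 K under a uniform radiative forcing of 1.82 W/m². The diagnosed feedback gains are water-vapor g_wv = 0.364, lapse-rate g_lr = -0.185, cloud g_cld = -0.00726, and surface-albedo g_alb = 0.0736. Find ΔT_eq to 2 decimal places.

0.84 K

Total gain g = 0.364 − 0.185 − 0.00726 + 0.0736 = 0.24534.
Amplification A = 1/(1 − 0.24534) = 1.325.
ΔT = 0.634 × 1.325 = 0.84 K.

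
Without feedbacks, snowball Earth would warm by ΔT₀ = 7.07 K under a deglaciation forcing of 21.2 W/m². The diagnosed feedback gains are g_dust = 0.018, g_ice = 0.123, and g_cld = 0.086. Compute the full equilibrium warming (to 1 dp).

9.1 K

Total gain g = 0.018 + 0.123 + 0.086 = 0.227.
Amplification A = 1/(1 − 0.227) = 1.294.
ΔT = 7.07 × 1.294 = 9.1 K.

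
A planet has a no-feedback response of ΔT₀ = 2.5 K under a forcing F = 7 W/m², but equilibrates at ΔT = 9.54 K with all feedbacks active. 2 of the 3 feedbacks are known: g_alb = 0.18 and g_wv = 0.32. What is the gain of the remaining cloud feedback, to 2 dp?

0.24

Amplification A = ΔT/ΔT₀ = 9.54/2.5 = 3.816.
Total gain g = 1 − 1/A = 1 − 1/3.816 = 0.7379.
Known gains sum to 0.18 + 0.32 = 0.5.
g_cld = 0.7379 − 0.5 = 0.24.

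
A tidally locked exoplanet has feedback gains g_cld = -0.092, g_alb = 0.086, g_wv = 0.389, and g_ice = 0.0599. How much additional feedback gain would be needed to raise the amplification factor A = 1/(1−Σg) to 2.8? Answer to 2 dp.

Current total gain = 0.4429.
Target gain for A = 2.8: g* = 1 − 1/2.8 = 0.6429.
Additional gain needed = 0.6429 − 0.4429 = 0.20.

0.20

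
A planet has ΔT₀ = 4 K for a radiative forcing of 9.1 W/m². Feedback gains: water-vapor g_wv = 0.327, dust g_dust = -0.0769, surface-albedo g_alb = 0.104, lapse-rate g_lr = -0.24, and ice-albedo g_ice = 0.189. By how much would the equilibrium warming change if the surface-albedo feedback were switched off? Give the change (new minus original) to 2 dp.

Original: g = 0.3031, ΔT = 4/(1−0.3031) = 5.7397 K.
Without surface-albedo: g' = 0.1991, ΔT' = 4/(1−0.1991) = 4.9944 K.
Change = 4.9944 − 5.7397 = -0.75 K.

-0.75 K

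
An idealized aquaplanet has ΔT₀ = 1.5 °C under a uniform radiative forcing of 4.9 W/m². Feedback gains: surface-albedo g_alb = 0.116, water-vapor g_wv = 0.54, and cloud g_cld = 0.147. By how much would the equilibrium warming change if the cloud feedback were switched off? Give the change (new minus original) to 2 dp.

-3.25 °C

Original: g = 0.803, ΔT = 1.5/(1−0.803) = 7.6142 °C.
Without cloud: g' = 0.656, ΔT' = 1.5/(1−0.656) = 4.3605 °C.
Change = 4.3605 − 7.6142 = -3.25 °C.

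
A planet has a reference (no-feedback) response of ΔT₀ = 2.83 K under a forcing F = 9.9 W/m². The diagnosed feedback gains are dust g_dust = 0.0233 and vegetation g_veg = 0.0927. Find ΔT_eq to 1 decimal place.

Total gain g = 0.0233 + 0.0927 = 0.116.
Amplification A = 1/(1 − 0.116) = 1.131.
ΔT = 2.83 × 1.131 = 3.2 K.

3.2 K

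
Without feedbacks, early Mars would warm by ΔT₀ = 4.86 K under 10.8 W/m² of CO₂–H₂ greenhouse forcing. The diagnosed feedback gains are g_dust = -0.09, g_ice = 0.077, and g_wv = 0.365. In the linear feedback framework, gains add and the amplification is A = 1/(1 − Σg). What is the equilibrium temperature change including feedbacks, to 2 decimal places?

7.50 K

Total gain g = -0.09 + 0.077 + 0.365 = 0.352.
Amplification A = 1/(1 − 0.352) = 1.543.
ΔT = 4.86 × 1.543 = 7.50 K.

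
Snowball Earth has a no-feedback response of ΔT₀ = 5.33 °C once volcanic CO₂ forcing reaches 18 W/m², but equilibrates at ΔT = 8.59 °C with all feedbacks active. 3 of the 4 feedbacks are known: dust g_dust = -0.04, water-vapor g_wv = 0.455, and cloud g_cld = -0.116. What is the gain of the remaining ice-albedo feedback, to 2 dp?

0.08

Amplification A = ΔT/ΔT₀ = 8.59/5.33 = 1.612.
Total gain g = 1 − 1/A = 1 − 1/1.612 = 0.3797.
Known gains sum to -0.04 + 0.455 − 0.116 = 0.299.
g_ice = 0.3797 − 0.299 = 0.08.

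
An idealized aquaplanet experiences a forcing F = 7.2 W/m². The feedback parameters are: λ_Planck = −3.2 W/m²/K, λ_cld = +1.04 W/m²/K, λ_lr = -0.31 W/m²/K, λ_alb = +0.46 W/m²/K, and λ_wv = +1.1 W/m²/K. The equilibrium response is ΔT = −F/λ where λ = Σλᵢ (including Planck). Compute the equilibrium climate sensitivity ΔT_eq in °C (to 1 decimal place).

7.9 °C

Net feedback parameter λ = (−3.2) + (+1.04) + (-0.31) + (+0.46) + (+1.1) = -0.91 W/m²/K.
ΔT = −F/λ = −7.2/(-0.91) = 7.9 °C.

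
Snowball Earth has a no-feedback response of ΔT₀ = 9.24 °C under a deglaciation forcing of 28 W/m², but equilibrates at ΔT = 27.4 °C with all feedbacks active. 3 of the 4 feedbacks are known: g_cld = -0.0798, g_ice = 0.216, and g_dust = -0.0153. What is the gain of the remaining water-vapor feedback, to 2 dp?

0.54

Amplification A = ΔT/ΔT₀ = 27.4/9.24 = 2.965.
Total gain g = 1 − 1/A = 1 − 1/2.965 = 0.6627.
Known gains sum to -0.0798 + 0.216 − 0.0153 = 0.1209.
g_wv = 0.6627 − 0.1209 = 0.54.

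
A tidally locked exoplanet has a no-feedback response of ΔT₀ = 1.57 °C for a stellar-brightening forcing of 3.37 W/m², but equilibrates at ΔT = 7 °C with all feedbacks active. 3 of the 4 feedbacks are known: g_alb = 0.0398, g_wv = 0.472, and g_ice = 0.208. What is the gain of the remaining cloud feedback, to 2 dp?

0.06

Amplification A = ΔT/ΔT₀ = 7/1.57 = 4.459.
Total gain g = 1 − 1/A = 1 − 1/4.459 = 0.7757.
Known gains sum to 0.0398 + 0.472 + 0.208 = 0.7198.
g_cld = 0.7757 − 0.7198 = 0.06.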